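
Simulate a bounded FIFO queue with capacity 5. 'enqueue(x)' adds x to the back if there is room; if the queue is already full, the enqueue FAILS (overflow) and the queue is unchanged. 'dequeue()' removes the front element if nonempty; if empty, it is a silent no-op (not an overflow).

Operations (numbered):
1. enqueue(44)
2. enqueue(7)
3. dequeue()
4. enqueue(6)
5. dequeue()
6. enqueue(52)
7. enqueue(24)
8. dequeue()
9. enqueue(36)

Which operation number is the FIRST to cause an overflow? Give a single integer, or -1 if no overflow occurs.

1. enqueue(44): size=1
2. enqueue(7): size=2
3. dequeue(): size=1
4. enqueue(6): size=2
5. dequeue(): size=1
6. enqueue(52): size=2
7. enqueue(24): size=3
8. dequeue(): size=2
9. enqueue(36): size=3

Answer: -1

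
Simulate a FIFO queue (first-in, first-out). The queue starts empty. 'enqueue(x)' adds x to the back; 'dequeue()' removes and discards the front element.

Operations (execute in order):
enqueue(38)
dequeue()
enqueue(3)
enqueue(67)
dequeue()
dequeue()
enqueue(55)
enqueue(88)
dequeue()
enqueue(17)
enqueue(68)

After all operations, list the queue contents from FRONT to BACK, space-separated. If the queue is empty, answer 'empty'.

enqueue(38): [38]
dequeue(): []
enqueue(3): [3]
enqueue(67): [3, 67]
dequeue(): [67]
dequeue(): []
enqueue(55): [55]
enqueue(88): [55, 88]
dequeue(): [88]
enqueue(17): [88, 17]
enqueue(68): [88, 17, 68]

Answer: 88 17 68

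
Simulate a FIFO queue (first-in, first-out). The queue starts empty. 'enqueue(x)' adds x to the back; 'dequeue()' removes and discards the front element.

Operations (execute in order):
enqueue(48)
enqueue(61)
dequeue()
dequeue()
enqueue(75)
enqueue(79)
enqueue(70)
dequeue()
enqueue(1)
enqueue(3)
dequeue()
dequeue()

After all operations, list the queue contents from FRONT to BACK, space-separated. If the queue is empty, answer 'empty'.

enqueue(48): [48]
enqueue(61): [48, 61]
dequeue(): [61]
dequeue(): []
enqueue(75): [75]
enqueue(79): [75, 79]
enqueue(70): [75, 79, 70]
dequeue(): [79, 70]
enqueue(1): [79, 70, 1]
enqueue(3): [79, 70, 1, 3]
dequeue(): [70, 1, 3]
dequeue(): [1, 3]

Answer: 1 3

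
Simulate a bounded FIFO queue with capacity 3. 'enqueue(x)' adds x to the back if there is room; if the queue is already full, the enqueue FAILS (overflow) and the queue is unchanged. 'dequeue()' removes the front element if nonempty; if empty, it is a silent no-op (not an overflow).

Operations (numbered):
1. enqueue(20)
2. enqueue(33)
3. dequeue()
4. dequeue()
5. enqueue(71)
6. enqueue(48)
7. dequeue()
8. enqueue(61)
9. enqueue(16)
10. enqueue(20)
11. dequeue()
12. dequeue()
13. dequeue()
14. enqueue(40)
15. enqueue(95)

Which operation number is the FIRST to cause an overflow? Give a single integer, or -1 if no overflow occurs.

Answer: 10

Derivation:
1. enqueue(20): size=1
2. enqueue(33): size=2
3. dequeue(): size=1
4. dequeue(): size=0
5. enqueue(71): size=1
6. enqueue(48): size=2
7. dequeue(): size=1
8. enqueue(61): size=2
9. enqueue(16): size=3
10. enqueue(20): size=3=cap → OVERFLOW (fail)
11. dequeue(): size=2
12. dequeue(): size=1
13. dequeue(): size=0
14. enqueue(40): size=1
15. enqueue(95): size=2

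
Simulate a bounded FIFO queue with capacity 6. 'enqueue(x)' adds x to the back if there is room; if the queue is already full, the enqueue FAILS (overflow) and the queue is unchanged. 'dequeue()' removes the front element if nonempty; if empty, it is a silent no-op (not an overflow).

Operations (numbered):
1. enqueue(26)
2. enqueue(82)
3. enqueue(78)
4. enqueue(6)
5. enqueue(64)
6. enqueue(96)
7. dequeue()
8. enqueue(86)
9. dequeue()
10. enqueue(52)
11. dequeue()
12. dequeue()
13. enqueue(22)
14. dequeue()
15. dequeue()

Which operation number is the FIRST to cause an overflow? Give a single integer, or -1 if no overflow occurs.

1. enqueue(26): size=1
2. enqueue(82): size=2
3. enqueue(78): size=3
4. enqueue(6): size=4
5. enqueue(64): size=5
6. enqueue(96): size=6
7. dequeue(): size=5
8. enqueue(86): size=6
9. dequeue(): size=5
10. enqueue(52): size=6
11. dequeue(): size=5
12. dequeue(): size=4
13. enqueue(22): size=5
14. dequeue(): size=4
15. dequeue(): size=3

Answer: -1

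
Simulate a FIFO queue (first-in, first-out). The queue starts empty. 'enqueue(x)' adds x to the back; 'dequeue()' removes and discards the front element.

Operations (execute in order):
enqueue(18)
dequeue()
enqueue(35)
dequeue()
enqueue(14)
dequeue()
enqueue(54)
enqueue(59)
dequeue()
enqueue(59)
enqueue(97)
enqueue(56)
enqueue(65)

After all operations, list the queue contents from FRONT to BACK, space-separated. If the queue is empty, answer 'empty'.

Answer: 59 59 97 56 65

Derivation:
enqueue(18): [18]
dequeue(): []
enqueue(35): [35]
dequeue(): []
enqueue(14): [14]
dequeue(): []
enqueue(54): [54]
enqueue(59): [54, 59]
dequeue(): [59]
enqueue(59): [59, 59]
enqueue(97): [59, 59, 97]
enqueue(56): [59, 59, 97, 56]
enqueue(65): [59, 59, 97, 56, 65]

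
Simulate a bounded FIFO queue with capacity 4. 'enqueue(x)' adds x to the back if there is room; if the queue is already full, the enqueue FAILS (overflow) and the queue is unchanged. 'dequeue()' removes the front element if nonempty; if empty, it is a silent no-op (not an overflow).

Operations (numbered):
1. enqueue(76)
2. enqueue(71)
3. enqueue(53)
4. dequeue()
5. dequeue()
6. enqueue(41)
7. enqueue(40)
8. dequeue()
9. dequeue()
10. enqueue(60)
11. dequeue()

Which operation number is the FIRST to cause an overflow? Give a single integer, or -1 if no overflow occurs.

1. enqueue(76): size=1
2. enqueue(71): size=2
3. enqueue(53): size=3
4. dequeue(): size=2
5. dequeue(): size=1
6. enqueue(41): size=2
7. enqueue(40): size=3
8. dequeue(): size=2
9. dequeue(): size=1
10. enqueue(60): size=2
11. dequeue(): size=1

Answer: -1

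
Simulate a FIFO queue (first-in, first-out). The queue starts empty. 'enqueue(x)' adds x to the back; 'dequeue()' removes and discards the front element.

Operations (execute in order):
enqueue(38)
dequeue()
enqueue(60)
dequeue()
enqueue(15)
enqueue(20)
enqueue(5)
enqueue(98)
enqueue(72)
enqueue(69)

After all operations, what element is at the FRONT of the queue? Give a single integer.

enqueue(38): queue = [38]
dequeue(): queue = []
enqueue(60): queue = [60]
dequeue(): queue = []
enqueue(15): queue = [15]
enqueue(20): queue = [15, 20]
enqueue(5): queue = [15, 20, 5]
enqueue(98): queue = [15, 20, 5, 98]
enqueue(72): queue = [15, 20, 5, 98, 72]
enqueue(69): queue = [15, 20, 5, 98, 72, 69]

Answer: 15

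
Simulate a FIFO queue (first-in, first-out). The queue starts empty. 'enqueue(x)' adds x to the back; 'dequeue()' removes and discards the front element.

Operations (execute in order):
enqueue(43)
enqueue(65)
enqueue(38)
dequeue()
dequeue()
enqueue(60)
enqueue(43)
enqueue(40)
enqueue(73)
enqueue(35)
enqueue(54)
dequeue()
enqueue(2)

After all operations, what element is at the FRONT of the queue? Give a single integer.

enqueue(43): queue = [43]
enqueue(65): queue = [43, 65]
enqueue(38): queue = [43, 65, 38]
dequeue(): queue = [65, 38]
dequeue(): queue = [38]
enqueue(60): queue = [38, 60]
enqueue(43): queue = [38, 60, 43]
enqueue(40): queue = [38, 60, 43, 40]
enqueue(73): queue = [38, 60, 43, 40, 73]
enqueue(35): queue = [38, 60, 43, 40, 73, 35]
enqueue(54): queue = [38, 60, 43, 40, 73, 35, 54]
dequeue(): queue = [60, 43, 40, 73, 35, 54]
enqueue(2): queue = [60, 43, 40, 73, 35, 54, 2]

Answer: 60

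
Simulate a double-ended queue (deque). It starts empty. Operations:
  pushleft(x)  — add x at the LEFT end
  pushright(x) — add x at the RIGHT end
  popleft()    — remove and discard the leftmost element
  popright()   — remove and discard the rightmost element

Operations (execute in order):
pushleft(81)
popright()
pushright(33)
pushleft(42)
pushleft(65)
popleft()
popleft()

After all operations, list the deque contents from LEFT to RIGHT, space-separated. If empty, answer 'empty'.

pushleft(81): [81]
popright(): []
pushright(33): [33]
pushleft(42): [42, 33]
pushleft(65): [65, 42, 33]
popleft(): [42, 33]
popleft(): [33]

Answer: 33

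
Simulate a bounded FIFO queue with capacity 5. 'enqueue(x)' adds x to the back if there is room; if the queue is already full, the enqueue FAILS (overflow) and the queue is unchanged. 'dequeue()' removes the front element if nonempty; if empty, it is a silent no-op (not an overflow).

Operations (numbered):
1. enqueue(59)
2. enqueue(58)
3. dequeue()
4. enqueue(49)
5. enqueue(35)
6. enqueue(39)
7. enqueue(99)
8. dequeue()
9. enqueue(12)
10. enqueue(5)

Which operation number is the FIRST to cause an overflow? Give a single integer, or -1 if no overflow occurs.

Answer: 10

Derivation:
1. enqueue(59): size=1
2. enqueue(58): size=2
3. dequeue(): size=1
4. enqueue(49): size=2
5. enqueue(35): size=3
6. enqueue(39): size=4
7. enqueue(99): size=5
8. dequeue(): size=4
9. enqueue(12): size=5
10. enqueue(5): size=5=cap → OVERFLOW (fail)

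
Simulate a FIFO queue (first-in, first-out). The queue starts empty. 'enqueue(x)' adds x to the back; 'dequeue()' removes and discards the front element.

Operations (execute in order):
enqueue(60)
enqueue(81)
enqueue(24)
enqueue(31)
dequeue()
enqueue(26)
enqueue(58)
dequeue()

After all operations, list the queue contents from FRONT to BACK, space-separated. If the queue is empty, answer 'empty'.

enqueue(60): [60]
enqueue(81): [60, 81]
enqueue(24): [60, 81, 24]
enqueue(31): [60, 81, 24, 31]
dequeue(): [81, 24, 31]
enqueue(26): [81, 24, 31, 26]
enqueue(58): [81, 24, 31, 26, 58]
dequeue(): [24, 31, 26, 58]

Answer: 24 31 26 58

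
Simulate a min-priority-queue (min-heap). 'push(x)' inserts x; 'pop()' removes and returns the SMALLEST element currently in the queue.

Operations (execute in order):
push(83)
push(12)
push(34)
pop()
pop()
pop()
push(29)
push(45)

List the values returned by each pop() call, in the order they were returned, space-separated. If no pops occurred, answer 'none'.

Answer: 12 34 83

Derivation:
push(83): heap contents = [83]
push(12): heap contents = [12, 83]
push(34): heap contents = [12, 34, 83]
pop() → 12: heap contents = [34, 83]
pop() → 34: heap contents = [83]
pop() → 83: heap contents = []
push(29): heap contents = [29]
push(45): heap contents = [29, 45]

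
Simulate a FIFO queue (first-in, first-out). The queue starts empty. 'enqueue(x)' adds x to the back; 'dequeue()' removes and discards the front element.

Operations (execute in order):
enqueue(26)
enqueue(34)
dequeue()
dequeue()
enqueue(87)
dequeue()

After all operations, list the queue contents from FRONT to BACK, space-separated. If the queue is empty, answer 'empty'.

enqueue(26): [26]
enqueue(34): [26, 34]
dequeue(): [34]
dequeue(): []
enqueue(87): [87]
dequeue(): []

Answer: empty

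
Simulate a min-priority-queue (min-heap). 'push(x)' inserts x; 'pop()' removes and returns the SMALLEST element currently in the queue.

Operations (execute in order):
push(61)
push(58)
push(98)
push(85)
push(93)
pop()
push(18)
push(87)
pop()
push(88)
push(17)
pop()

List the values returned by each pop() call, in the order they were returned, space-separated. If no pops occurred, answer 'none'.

Answer: 58 18 17

Derivation:
push(61): heap contents = [61]
push(58): heap contents = [58, 61]
push(98): heap contents = [58, 61, 98]
push(85): heap contents = [58, 61, 85, 98]
push(93): heap contents = [58, 61, 85, 93, 98]
pop() → 58: heap contents = [61, 85, 93, 98]
push(18): heap contents = [18, 61, 85, 93, 98]
push(87): heap contents = [18, 61, 85, 87, 93, 98]
pop() → 18: heap contents = [61, 85, 87, 93, 98]
push(88): heap contents = [61, 85, 87, 88, 93, 98]
push(17): heap contents = [17, 61, 85, 87, 88, 93, 98]
pop() → 17: heap contents = [61, 85, 87, 88, 93, 98]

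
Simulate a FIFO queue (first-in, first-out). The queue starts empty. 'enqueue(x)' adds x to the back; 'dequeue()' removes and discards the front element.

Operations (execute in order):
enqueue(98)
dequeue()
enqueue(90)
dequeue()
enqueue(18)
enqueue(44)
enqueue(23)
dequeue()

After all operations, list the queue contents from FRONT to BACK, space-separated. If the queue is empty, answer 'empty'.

Answer: 44 23

Derivation:
enqueue(98): [98]
dequeue(): []
enqueue(90): [90]
dequeue(): []
enqueue(18): [18]
enqueue(44): [18, 44]
enqueue(23): [18, 44, 23]
dequeue(): [44, 23]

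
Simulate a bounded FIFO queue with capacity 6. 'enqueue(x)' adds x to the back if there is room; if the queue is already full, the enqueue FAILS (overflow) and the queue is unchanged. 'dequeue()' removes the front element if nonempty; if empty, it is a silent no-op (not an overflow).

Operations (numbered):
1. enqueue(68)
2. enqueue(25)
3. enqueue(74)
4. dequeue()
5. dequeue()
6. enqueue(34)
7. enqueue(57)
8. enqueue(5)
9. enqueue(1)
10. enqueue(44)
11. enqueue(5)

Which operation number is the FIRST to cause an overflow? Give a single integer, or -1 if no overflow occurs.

1. enqueue(68): size=1
2. enqueue(25): size=2
3. enqueue(74): size=3
4. dequeue(): size=2
5. dequeue(): size=1
6. enqueue(34): size=2
7. enqueue(57): size=3
8. enqueue(5): size=4
9. enqueue(1): size=5
10. enqueue(44): size=6
11. enqueue(5): size=6=cap → OVERFLOW (fail)

Answer: 11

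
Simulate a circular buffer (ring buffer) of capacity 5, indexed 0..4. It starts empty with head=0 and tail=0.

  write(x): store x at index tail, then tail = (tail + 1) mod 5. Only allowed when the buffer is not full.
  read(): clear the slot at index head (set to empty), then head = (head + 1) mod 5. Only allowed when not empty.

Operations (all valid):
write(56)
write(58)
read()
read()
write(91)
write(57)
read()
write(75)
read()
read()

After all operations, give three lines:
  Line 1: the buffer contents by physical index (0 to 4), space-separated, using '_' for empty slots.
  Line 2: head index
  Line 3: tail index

write(56): buf=[56 _ _ _ _], head=0, tail=1, size=1
write(58): buf=[56 58 _ _ _], head=0, tail=2, size=2
read(): buf=[_ 58 _ _ _], head=1, tail=2, size=1
read(): buf=[_ _ _ _ _], head=2, tail=2, size=0
write(91): buf=[_ _ 91 _ _], head=2, tail=3, size=1
write(57): buf=[_ _ 91 57 _], head=2, tail=4, size=2
read(): buf=[_ _ _ 57 _], head=3, tail=4, size=1
write(75): buf=[_ _ _ 57 75], head=3, tail=0, size=2
read(): buf=[_ _ _ _ 75], head=4, tail=0, size=1
read(): buf=[_ _ _ _ _], head=0, tail=0, size=0

Answer: _ _ _ _ _
0
0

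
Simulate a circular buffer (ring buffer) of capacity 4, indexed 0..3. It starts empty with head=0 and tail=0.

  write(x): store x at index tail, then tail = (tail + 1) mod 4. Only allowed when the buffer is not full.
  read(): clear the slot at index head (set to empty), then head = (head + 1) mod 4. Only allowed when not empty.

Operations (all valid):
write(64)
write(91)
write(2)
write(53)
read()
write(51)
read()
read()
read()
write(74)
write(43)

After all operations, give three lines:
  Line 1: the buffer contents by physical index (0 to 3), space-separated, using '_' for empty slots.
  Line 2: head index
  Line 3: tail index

Answer: 51 74 43 _
0
3

Derivation:
write(64): buf=[64 _ _ _], head=0, tail=1, size=1
write(91): buf=[64 91 _ _], head=0, tail=2, size=2
write(2): buf=[64 91 2 _], head=0, tail=3, size=3
write(53): buf=[64 91 2 53], head=0, tail=0, size=4
read(): buf=[_ 91 2 53], head=1, tail=0, size=3
write(51): buf=[51 91 2 53], head=1, tail=1, size=4
read(): buf=[51 _ 2 53], head=2, tail=1, size=3
read(): buf=[51 _ _ 53], head=3, tail=1, size=2
read(): buf=[51 _ _ _], head=0, tail=1, size=1
write(74): buf=[51 74 _ _], head=0, tail=2, size=2
write(43): buf=[51 74 43 _], head=0, tail=3, size=3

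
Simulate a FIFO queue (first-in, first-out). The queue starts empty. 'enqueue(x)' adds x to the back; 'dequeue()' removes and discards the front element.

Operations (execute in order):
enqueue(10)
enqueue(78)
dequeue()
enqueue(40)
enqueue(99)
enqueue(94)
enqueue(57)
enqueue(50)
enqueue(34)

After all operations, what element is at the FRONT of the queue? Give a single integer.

enqueue(10): queue = [10]
enqueue(78): queue = [10, 78]
dequeue(): queue = [78]
enqueue(40): queue = [78, 40]
enqueue(99): queue = [78, 40, 99]
enqueue(94): queue = [78, 40, 99, 94]
enqueue(57): queue = [78, 40, 99, 94, 57]
enqueue(50): queue = [78, 40, 99, 94, 57, 50]
enqueue(34): queue = [78, 40, 99, 94, 57, 50, 34]

Answer: 78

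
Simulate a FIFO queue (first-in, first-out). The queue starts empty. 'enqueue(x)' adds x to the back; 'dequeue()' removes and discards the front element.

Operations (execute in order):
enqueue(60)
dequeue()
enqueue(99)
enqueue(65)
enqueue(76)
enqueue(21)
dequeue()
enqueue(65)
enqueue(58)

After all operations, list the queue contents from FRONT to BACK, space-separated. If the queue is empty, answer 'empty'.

Answer: 65 76 21 65 58

Derivation:
enqueue(60): [60]
dequeue(): []
enqueue(99): [99]
enqueue(65): [99, 65]
enqueue(76): [99, 65, 76]
enqueue(21): [99, 65, 76, 21]
dequeue(): [65, 76, 21]
enqueue(65): [65, 76, 21, 65]
enqueue(58): [65, 76, 21, 65, 58]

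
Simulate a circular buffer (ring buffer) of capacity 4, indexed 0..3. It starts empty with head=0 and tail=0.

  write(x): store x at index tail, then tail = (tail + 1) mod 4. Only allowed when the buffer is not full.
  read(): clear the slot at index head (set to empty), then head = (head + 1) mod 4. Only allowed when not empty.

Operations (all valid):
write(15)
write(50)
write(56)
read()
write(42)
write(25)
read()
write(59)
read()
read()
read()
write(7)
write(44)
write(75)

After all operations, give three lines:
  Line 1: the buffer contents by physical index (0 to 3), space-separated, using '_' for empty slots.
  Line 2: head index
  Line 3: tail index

write(15): buf=[15 _ _ _], head=0, tail=1, size=1
write(50): buf=[15 50 _ _], head=0, tail=2, size=2
write(56): buf=[15 50 56 _], head=0, tail=3, size=3
read(): buf=[_ 50 56 _], head=1, tail=3, size=2
write(42): buf=[_ 50 56 42], head=1, tail=0, size=3
write(25): buf=[25 50 56 42], head=1, tail=1, size=4
read(): buf=[25 _ 56 42], head=2, tail=1, size=3
write(59): buf=[25 59 56 42], head=2, tail=2, size=4
read(): buf=[25 59 _ 42], head=3, tail=2, size=3
read(): buf=[25 59 _ _], head=0, tail=2, size=2
read(): buf=[_ 59 _ _], head=1, tail=2, size=1
write(7): buf=[_ 59 7 _], head=1, tail=3, size=2
write(44): buf=[_ 59 7 44], head=1, tail=0, size=3
write(75): buf=[75 59 7 44], head=1, tail=1, size=4

Answer: 75 59 7 44
1
1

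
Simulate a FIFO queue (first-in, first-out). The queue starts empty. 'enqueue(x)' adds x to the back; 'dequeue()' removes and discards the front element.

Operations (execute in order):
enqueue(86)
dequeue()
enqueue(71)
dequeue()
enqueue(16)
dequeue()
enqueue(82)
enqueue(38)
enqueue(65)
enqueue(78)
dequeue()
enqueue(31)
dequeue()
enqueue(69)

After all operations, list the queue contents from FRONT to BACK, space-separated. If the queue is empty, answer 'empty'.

Answer: 65 78 31 69

Derivation:
enqueue(86): [86]
dequeue(): []
enqueue(71): [71]
dequeue(): []
enqueue(16): [16]
dequeue(): []
enqueue(82): [82]
enqueue(38): [82, 38]
enqueue(65): [82, 38, 65]
enqueue(78): [82, 38, 65, 78]
dequeue(): [38, 65, 78]
enqueue(31): [38, 65, 78, 31]
dequeue(): [65, 78, 31]
enqueue(69): [65, 78, 31, 69]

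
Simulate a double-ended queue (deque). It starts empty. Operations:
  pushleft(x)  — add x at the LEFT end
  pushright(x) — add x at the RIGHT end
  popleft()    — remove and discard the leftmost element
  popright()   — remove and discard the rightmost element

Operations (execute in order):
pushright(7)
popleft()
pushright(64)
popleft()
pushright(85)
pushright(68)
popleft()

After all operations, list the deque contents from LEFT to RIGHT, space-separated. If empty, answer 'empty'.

Answer: 68

Derivation:
pushright(7): [7]
popleft(): []
pushright(64): [64]
popleft(): []
pushright(85): [85]
pushright(68): [85, 68]
popleft(): [68]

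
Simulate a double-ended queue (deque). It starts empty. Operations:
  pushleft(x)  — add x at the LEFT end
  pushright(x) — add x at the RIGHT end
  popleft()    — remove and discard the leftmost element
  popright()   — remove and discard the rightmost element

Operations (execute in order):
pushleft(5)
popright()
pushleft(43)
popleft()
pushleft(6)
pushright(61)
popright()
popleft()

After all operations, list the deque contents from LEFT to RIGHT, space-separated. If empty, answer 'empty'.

Answer: empty

Derivation:
pushleft(5): [5]
popright(): []
pushleft(43): [43]
popleft(): []
pushleft(6): [6]
pushright(61): [6, 61]
popright(): [6]
popleft(): []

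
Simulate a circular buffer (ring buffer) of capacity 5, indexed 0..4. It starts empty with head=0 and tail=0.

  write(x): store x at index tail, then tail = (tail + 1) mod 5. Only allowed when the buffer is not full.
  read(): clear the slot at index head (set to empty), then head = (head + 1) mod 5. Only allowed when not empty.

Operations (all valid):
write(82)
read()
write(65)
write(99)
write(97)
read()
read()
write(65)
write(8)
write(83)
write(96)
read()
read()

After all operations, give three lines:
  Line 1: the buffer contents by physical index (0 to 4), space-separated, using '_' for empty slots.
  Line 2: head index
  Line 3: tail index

Answer: 8 83 96 _ _
0
3

Derivation:
write(82): buf=[82 _ _ _ _], head=0, tail=1, size=1
read(): buf=[_ _ _ _ _], head=1, tail=1, size=0
write(65): buf=[_ 65 _ _ _], head=1, tail=2, size=1
write(99): buf=[_ 65 99 _ _], head=1, tail=3, size=2
write(97): buf=[_ 65 99 97 _], head=1, tail=4, size=3
read(): buf=[_ _ 99 97 _], head=2, tail=4, size=2
read(): buf=[_ _ _ 97 _], head=3, tail=4, size=1
write(65): buf=[_ _ _ 97 65], head=3, tail=0, size=2
write(8): buf=[8 _ _ 97 65], head=3, tail=1, size=3
write(83): buf=[8 83 _ 97 65], head=3, tail=2, size=4
write(96): buf=[8 83 96 97 65], head=3, tail=3, size=5
read(): buf=[8 83 96 _ 65], head=4, tail=3, size=4
read(): buf=[8 83 96 _ _], head=0, tail=3, size=3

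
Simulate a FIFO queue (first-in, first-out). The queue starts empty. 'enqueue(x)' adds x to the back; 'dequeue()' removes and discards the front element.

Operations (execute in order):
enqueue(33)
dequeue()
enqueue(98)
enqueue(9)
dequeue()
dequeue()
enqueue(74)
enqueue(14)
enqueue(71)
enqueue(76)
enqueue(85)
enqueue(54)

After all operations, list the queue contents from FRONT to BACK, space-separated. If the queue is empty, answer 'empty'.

enqueue(33): [33]
dequeue(): []
enqueue(98): [98]
enqueue(9): [98, 9]
dequeue(): [9]
dequeue(): []
enqueue(74): [74]
enqueue(14): [74, 14]
enqueue(71): [74, 14, 71]
enqueue(76): [74, 14, 71, 76]
enqueue(85): [74, 14, 71, 76, 85]
enqueue(54): [74, 14, 71, 76, 85, 54]

Answer: 74 14 71 76 85 54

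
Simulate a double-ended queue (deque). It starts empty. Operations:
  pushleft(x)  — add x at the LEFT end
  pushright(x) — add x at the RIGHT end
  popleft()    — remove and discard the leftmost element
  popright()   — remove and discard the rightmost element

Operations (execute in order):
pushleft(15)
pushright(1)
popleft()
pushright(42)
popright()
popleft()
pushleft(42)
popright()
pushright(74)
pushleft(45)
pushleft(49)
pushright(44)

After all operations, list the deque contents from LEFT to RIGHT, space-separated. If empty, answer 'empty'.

Answer: 49 45 74 44

Derivation:
pushleft(15): [15]
pushright(1): [15, 1]
popleft(): [1]
pushright(42): [1, 42]
popright(): [1]
popleft(): []
pushleft(42): [42]
popright(): []
pushright(74): [74]
pushleft(45): [45, 74]
pushleft(49): [49, 45, 74]
pushright(44): [49, 45, 74, 44]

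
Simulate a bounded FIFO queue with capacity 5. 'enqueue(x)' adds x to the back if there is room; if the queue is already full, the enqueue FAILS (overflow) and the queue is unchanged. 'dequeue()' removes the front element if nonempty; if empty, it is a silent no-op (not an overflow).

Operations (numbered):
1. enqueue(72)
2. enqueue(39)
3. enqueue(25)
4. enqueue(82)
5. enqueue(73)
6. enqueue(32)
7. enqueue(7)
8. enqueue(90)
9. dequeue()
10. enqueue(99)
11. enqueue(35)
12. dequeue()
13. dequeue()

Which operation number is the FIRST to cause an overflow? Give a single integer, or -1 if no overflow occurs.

Answer: 6

Derivation:
1. enqueue(72): size=1
2. enqueue(39): size=2
3. enqueue(25): size=3
4. enqueue(82): size=4
5. enqueue(73): size=5
6. enqueue(32): size=5=cap → OVERFLOW (fail)
7. enqueue(7): size=5=cap → OVERFLOW (fail)
8. enqueue(90): size=5=cap → OVERFLOW (fail)
9. dequeue(): size=4
10. enqueue(99): size=5
11. enqueue(35): size=5=cap → OVERFLOW (fail)
12. dequeue(): size=4
13. dequeue(): size=3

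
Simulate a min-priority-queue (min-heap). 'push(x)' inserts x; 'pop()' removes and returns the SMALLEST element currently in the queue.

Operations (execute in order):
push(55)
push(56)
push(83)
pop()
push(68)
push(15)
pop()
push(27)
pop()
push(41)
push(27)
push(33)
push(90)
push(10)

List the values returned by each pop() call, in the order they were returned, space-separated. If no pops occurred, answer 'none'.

Answer: 55 15 27

Derivation:
push(55): heap contents = [55]
push(56): heap contents = [55, 56]
push(83): heap contents = [55, 56, 83]
pop() → 55: heap contents = [56, 83]
push(68): heap contents = [56, 68, 83]
push(15): heap contents = [15, 56, 68, 83]
pop() → 15: heap contents = [56, 68, 83]
push(27): heap contents = [27, 56, 68, 83]
pop() → 27: heap contents = [56, 68, 83]
push(41): heap contents = [41, 56, 68, 83]
push(27): heap contents = [27, 41, 56, 68, 83]
push(33): heap contents = [27, 33, 41, 56, 68, 83]
push(90): heap contents = [27, 33, 41, 56, 68, 83, 90]
push(10): heap contents = [10, 27, 33, 41, 56, 68, 83, 90]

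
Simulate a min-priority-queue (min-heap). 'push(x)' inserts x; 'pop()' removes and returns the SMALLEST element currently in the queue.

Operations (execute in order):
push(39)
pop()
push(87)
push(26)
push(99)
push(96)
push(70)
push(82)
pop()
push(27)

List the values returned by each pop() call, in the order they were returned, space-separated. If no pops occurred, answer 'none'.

Answer: 39 26

Derivation:
push(39): heap contents = [39]
pop() → 39: heap contents = []
push(87): heap contents = [87]
push(26): heap contents = [26, 87]
push(99): heap contents = [26, 87, 99]
push(96): heap contents = [26, 87, 96, 99]
push(70): heap contents = [26, 70, 87, 96, 99]
push(82): heap contents = [26, 70, 82, 87, 96, 99]
pop() → 26: heap contents = [70, 82, 87, 96, 99]
push(27): heap contents = [27, 70, 82, 87, 96, 99]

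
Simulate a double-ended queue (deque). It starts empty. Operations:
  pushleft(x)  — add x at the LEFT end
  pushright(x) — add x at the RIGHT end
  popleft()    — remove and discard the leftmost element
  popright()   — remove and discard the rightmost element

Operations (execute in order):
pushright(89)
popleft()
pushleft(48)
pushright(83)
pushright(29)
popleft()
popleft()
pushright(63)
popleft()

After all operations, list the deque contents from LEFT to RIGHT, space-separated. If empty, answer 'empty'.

Answer: 63

Derivation:
pushright(89): [89]
popleft(): []
pushleft(48): [48]
pushright(83): [48, 83]
pushright(29): [48, 83, 29]
popleft(): [83, 29]
popleft(): [29]
pushright(63): [29, 63]
popleft(): [63]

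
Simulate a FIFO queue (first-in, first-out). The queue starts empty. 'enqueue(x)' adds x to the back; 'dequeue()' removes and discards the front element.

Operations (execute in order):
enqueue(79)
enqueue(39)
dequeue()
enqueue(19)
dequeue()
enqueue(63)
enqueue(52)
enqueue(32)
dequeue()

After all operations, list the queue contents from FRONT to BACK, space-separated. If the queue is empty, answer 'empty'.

Answer: 63 52 32

Derivation:
enqueue(79): [79]
enqueue(39): [79, 39]
dequeue(): [39]
enqueue(19): [39, 19]
dequeue(): [19]
enqueue(63): [19, 63]
enqueue(52): [19, 63, 52]
enqueue(32): [19, 63, 52, 32]
dequeue(): [63, 52, 32]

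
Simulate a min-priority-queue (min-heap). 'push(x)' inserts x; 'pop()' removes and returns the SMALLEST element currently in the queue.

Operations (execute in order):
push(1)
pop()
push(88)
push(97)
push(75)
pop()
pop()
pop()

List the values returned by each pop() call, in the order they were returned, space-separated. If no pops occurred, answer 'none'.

Answer: 1 75 88 97

Derivation:
push(1): heap contents = [1]
pop() → 1: heap contents = []
push(88): heap contents = [88]
push(97): heap contents = [88, 97]
push(75): heap contents = [75, 88, 97]
pop() → 75: heap contents = [88, 97]
pop() → 88: heap contents = [97]
pop() → 97: heap contents = []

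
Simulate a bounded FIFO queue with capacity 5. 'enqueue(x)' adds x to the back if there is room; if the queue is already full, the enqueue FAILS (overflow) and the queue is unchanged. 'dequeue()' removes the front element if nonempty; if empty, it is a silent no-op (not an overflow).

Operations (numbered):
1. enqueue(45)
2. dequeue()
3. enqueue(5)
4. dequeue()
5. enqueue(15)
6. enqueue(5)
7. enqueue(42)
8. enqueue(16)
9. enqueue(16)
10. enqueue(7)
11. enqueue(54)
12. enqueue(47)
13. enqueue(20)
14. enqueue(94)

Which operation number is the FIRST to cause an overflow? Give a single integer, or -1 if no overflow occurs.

1. enqueue(45): size=1
2. dequeue(): size=0
3. enqueue(5): size=1
4. dequeue(): size=0
5. enqueue(15): size=1
6. enqueue(5): size=2
7. enqueue(42): size=3
8. enqueue(16): size=4
9. enqueue(16): size=5
10. enqueue(7): size=5=cap → OVERFLOW (fail)
11. enqueue(54): size=5=cap → OVERFLOW (fail)
12. enqueue(47): size=5=cap → OVERFLOW (fail)
13. enqueue(20): size=5=cap → OVERFLOW (fail)
14. enqueue(94): size=5=cap → OVERFLOW (fail)

Answer: 10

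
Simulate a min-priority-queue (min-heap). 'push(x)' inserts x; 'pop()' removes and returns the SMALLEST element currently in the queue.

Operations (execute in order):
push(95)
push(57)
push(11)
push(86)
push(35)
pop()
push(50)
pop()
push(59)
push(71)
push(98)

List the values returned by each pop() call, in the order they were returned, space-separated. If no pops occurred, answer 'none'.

push(95): heap contents = [95]
push(57): heap contents = [57, 95]
push(11): heap contents = [11, 57, 95]
push(86): heap contents = [11, 57, 86, 95]
push(35): heap contents = [11, 35, 57, 86, 95]
pop() → 11: heap contents = [35, 57, 86, 95]
push(50): heap contents = [35, 50, 57, 86, 95]
pop() → 35: heap contents = [50, 57, 86, 95]
push(59): heap contents = [50, 57, 59, 86, 95]
push(71): heap contents = [50, 57, 59, 71, 86, 95]
push(98): heap contents = [50, 57, 59, 71, 86, 95, 98]

Answer: 11 35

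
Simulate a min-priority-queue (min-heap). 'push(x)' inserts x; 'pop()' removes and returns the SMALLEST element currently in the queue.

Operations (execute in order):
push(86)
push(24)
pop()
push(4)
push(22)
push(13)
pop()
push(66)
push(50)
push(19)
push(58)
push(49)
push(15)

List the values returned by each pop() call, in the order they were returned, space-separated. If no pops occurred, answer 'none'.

Answer: 24 4

Derivation:
push(86): heap contents = [86]
push(24): heap contents = [24, 86]
pop() → 24: heap contents = [86]
push(4): heap contents = [4, 86]
push(22): heap contents = [4, 22, 86]
push(13): heap contents = [4, 13, 22, 86]
pop() → 4: heap contents = [13, 22, 86]
push(66): heap contents = [13, 22, 66, 86]
push(50): heap contents = [13, 22, 50, 66, 86]
push(19): heap contents = [13, 19, 22, 50, 66, 86]
push(58): heap contents = [13, 19, 22, 50, 58, 66, 86]
push(49): heap contents = [13, 19, 22, 49, 50, 58, 66, 86]
push(15): heap contents = [13, 15, 19, 22, 49, 50, 58, 66, 86]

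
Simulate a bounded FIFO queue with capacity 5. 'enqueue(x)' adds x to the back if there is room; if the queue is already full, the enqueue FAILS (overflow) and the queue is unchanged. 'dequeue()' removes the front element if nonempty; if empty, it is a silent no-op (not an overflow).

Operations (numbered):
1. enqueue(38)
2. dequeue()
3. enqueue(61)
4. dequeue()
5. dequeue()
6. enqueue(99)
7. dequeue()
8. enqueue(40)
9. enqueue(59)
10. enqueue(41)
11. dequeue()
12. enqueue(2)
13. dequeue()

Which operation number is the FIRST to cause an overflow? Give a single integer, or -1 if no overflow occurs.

Answer: -1

Derivation:
1. enqueue(38): size=1
2. dequeue(): size=0
3. enqueue(61): size=1
4. dequeue(): size=0
5. dequeue(): empty, no-op, size=0
6. enqueue(99): size=1
7. dequeue(): size=0
8. enqueue(40): size=1
9. enqueue(59): size=2
10. enqueue(41): size=3
11. dequeue(): size=2
12. enqueue(2): size=3
13. dequeue(): size=2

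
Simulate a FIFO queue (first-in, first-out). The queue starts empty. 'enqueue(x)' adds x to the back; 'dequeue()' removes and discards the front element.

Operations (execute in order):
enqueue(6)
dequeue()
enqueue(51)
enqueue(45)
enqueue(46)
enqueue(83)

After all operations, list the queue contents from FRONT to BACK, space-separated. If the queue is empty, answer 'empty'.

enqueue(6): [6]
dequeue(): []
enqueue(51): [51]
enqueue(45): [51, 45]
enqueue(46): [51, 45, 46]
enqueue(83): [51, 45, 46, 83]

Answer: 51 45 46 83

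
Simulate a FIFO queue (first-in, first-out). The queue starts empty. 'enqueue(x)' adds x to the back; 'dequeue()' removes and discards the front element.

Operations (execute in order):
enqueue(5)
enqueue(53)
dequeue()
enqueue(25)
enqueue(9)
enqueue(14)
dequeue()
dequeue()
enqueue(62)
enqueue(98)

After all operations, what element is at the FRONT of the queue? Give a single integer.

enqueue(5): queue = [5]
enqueue(53): queue = [5, 53]
dequeue(): queue = [53]
enqueue(25): queue = [53, 25]
enqueue(9): queue = [53, 25, 9]
enqueue(14): queue = [53, 25, 9, 14]
dequeue(): queue = [25, 9, 14]
dequeue(): queue = [9, 14]
enqueue(62): queue = [9, 14, 62]
enqueue(98): queue = [9, 14, 62, 98]

Answer: 9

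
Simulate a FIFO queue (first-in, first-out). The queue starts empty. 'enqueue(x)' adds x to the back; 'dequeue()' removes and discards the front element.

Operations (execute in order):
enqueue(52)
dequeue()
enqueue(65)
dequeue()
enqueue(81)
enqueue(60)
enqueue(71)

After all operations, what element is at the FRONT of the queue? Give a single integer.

enqueue(52): queue = [52]
dequeue(): queue = []
enqueue(65): queue = [65]
dequeue(): queue = []
enqueue(81): queue = [81]
enqueue(60): queue = [81, 60]
enqueue(71): queue = [81, 60, 71]

Answer: 81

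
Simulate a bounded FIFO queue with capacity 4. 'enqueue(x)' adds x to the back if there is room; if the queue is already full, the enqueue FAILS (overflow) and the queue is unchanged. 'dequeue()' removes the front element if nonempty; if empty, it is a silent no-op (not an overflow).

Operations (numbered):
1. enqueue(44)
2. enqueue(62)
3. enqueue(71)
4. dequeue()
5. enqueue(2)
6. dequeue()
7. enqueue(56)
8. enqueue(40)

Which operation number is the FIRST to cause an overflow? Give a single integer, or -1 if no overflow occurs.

Answer: -1

Derivation:
1. enqueue(44): size=1
2. enqueue(62): size=2
3. enqueue(71): size=3
4. dequeue(): size=2
5. enqueue(2): size=3
6. dequeue(): size=2
7. enqueue(56): size=3
8. enqueue(40): size=4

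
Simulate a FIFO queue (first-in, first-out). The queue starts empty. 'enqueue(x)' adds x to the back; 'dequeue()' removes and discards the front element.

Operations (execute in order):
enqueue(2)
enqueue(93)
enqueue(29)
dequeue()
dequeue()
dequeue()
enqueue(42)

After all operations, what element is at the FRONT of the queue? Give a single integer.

enqueue(2): queue = [2]
enqueue(93): queue = [2, 93]
enqueue(29): queue = [2, 93, 29]
dequeue(): queue = [93, 29]
dequeue(): queue = [29]
dequeue(): queue = []
enqueue(42): queue = [42]

Answer: 42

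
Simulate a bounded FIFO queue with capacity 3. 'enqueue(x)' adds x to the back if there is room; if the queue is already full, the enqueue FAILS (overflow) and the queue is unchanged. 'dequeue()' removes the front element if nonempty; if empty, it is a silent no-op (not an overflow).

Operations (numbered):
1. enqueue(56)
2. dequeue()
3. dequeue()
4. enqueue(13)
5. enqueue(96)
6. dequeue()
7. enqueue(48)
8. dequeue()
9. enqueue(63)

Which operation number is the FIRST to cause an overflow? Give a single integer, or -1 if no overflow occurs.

Answer: -1

Derivation:
1. enqueue(56): size=1
2. dequeue(): size=0
3. dequeue(): empty, no-op, size=0
4. enqueue(13): size=1
5. enqueue(96): size=2
6. dequeue(): size=1
7. enqueue(48): size=2
8. dequeue(): size=1
9. enqueue(63): size=2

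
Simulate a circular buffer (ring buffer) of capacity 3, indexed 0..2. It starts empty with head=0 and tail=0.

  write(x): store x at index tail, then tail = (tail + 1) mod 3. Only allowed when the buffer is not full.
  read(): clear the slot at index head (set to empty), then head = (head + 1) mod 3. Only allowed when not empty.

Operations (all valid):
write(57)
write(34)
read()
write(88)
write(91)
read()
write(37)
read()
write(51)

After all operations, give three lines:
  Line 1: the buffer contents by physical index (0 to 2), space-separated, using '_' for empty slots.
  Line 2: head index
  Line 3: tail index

write(57): buf=[57 _ _], head=0, tail=1, size=1
write(34): buf=[57 34 _], head=0, tail=2, size=2
read(): buf=[_ 34 _], head=1, tail=2, size=1
write(88): buf=[_ 34 88], head=1, tail=0, size=2
write(91): buf=[91 34 88], head=1, tail=1, size=3
read(): buf=[91 _ 88], head=2, tail=1, size=2
write(37): buf=[91 37 88], head=2, tail=2, size=3
read(): buf=[91 37 _], head=0, tail=2, size=2
write(51): buf=[91 37 51], head=0, tail=0, size=3

Answer: 91 37 51
0
0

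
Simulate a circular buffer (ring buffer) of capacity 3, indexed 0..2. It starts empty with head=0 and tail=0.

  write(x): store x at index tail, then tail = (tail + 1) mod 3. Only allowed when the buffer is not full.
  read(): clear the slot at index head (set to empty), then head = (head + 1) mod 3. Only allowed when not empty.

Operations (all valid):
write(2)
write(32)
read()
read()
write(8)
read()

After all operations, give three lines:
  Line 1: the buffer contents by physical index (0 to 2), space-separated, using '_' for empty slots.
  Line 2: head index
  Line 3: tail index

write(2): buf=[2 _ _], head=0, tail=1, size=1
write(32): buf=[2 32 _], head=0, tail=2, size=2
read(): buf=[_ 32 _], head=1, tail=2, size=1
read(): buf=[_ _ _], head=2, tail=2, size=0
write(8): buf=[_ _ 8], head=2, tail=0, size=1
read(): buf=[_ _ _], head=0, tail=0, size=0

Answer: _ _ _
0
0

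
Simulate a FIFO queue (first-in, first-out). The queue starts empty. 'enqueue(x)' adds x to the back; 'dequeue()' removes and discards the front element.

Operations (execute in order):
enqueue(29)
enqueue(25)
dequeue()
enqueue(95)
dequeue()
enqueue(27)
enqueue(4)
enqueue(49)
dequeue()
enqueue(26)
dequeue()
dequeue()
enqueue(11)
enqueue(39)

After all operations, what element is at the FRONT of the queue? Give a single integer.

enqueue(29): queue = [29]
enqueue(25): queue = [29, 25]
dequeue(): queue = [25]
enqueue(95): queue = [25, 95]
dequeue(): queue = [95]
enqueue(27): queue = [95, 27]
enqueue(4): queue = [95, 27, 4]
enqueue(49): queue = [95, 27, 4, 49]
dequeue(): queue = [27, 4, 49]
enqueue(26): queue = [27, 4, 49, 26]
dequeue(): queue = [4, 49, 26]
dequeue(): queue = [49, 26]
enqueue(11): queue = [49, 26, 11]
enqueue(39): queue = [49, 26, 11, 39]

Answer: 49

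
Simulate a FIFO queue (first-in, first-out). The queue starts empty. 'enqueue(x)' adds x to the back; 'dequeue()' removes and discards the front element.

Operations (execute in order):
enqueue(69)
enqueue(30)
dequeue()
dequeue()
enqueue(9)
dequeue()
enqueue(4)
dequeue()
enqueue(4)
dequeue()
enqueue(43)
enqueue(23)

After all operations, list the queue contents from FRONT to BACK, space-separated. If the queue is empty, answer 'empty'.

Answer: 43 23

Derivation:
enqueue(69): [69]
enqueue(30): [69, 30]
dequeue(): [30]
dequeue(): []
enqueue(9): [9]
dequeue(): []
enqueue(4): [4]
dequeue(): []
enqueue(4): [4]
dequeue(): []
enqueue(43): [43]
enqueue(23): [43, 23]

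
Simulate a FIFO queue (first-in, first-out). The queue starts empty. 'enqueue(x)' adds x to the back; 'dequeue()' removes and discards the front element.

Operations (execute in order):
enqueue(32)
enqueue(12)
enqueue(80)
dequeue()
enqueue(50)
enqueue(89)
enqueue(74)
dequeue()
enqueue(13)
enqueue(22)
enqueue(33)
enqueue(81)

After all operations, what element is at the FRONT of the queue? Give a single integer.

Answer: 80

Derivation:
enqueue(32): queue = [32]
enqueue(12): queue = [32, 12]
enqueue(80): queue = [32, 12, 80]
dequeue(): queue = [12, 80]
enqueue(50): queue = [12, 80, 50]
enqueue(89): queue = [12, 80, 50, 89]
enqueue(74): queue = [12, 80, 50, 89, 74]
dequeue(): queue = [80, 50, 89, 74]
enqueue(13): queue = [80, 50, 89, 74, 13]
enqueue(22): queue = [80, 50, 89, 74, 13, 22]
enqueue(33): queue = [80, 50, 89, 74, 13, 22, 33]
enqueue(81): queue = [80, 50, 89, 74, 13, 22, 33, 81]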